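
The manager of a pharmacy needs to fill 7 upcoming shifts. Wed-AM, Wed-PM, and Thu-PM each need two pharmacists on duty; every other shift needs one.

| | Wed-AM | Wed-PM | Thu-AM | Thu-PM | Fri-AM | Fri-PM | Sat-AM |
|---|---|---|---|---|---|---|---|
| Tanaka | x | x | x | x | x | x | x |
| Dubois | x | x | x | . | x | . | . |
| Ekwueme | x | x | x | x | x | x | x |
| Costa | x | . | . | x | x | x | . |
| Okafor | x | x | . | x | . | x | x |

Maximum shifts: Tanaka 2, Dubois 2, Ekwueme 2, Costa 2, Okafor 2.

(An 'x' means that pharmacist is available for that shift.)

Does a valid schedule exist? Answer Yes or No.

One valid schedule: Wed-AM→Costa+Okafor, Wed-PM→Dubois+Ekwueme, Thu-AM→Tanaka, Thu-PM→Costa+Okafor, Fri-AM→Dubois, Fri-PM→Ekwueme, Sat-AM→Tanaka.
Loads: Tanaka 2/2, Dubois 2/2, Ekwueme 2/2, Costa 2/2, Okafor 2/2 — all within limits.

Yes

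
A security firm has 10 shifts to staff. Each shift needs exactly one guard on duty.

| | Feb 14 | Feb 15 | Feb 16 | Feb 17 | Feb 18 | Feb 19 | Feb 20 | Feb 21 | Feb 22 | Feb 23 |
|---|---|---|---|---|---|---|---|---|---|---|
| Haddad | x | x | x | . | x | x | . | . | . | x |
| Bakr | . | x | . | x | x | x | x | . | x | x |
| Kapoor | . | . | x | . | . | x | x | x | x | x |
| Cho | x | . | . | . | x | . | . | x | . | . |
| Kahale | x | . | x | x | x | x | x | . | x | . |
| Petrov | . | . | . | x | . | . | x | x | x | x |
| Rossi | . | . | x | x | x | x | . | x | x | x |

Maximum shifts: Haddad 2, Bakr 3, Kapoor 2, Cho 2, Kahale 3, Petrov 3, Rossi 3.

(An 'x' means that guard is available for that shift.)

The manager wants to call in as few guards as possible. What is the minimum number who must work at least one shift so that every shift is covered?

10 slots to fill and no one can take more than 3, so at least ⌈10/3⌉ = 4 guards are needed.
Haddad, Bakr, Kapoor, and Kahale alone can cover everything: Feb 14→Haddad, Feb 15→Haddad, Feb 16→Kapoor, Feb 17→Bakr, Feb 18→Bakr, Feb 19→Kahale, Feb 20→Kahale, Feb 21→Kapoor, Feb 22→Kahale, Feb 23→Bakr.

4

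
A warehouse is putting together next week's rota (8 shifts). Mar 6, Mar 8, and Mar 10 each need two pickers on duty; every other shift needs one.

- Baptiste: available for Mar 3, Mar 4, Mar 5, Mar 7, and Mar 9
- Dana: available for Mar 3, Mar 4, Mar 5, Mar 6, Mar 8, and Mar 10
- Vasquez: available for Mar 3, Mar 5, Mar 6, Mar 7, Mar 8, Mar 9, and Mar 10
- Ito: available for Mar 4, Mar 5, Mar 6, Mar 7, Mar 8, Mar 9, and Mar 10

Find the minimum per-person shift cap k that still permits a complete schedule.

With 4 pickers and 11 worker-slots to fill, someone must work at least ⌈11/4⌉ = 3 shifts, so k ≥ 3.
k = 3 works: Mar 3→Baptiste, Mar 4→Baptiste, Mar 5→Ito, Mar 6→Dana+Vasquez, Mar 7→Baptiste, Mar 8→Dana+Vasquez, Mar 9→Vasquez, Mar 10→Dana+Ito.
Loads: Baptiste 3, Dana 3, Vasquez 3, Ito 2 — all ≤ 3.

3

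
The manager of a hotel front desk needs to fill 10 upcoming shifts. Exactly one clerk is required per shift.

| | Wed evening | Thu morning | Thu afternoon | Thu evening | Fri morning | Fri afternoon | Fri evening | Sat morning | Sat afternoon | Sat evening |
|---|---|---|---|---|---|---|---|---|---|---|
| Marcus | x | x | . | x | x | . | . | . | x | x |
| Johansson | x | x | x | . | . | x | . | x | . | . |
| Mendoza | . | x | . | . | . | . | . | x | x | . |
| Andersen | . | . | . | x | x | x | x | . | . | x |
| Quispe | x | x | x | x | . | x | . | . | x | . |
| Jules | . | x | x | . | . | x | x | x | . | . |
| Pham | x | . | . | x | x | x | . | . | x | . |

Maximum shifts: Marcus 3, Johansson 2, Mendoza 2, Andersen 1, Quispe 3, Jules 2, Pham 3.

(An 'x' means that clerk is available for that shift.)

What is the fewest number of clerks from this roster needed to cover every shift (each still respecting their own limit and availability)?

10 slots to fill and no one can take more than 3, so at least ⌈10/3⌉ = 4 clerks are needed.
Marcus, Johansson, Quispe, and Jules alone can cover everything: Wed evening→Johansson, Thu morning→Jules, Thu afternoon→Quispe, Thu evening→Marcus, Fri morning→Marcus, Fri afternoon→Quispe, Fri evening→Jules, Sat morning→Johansson, Sat afternoon→Quispe, Sat evening→Marcus.

4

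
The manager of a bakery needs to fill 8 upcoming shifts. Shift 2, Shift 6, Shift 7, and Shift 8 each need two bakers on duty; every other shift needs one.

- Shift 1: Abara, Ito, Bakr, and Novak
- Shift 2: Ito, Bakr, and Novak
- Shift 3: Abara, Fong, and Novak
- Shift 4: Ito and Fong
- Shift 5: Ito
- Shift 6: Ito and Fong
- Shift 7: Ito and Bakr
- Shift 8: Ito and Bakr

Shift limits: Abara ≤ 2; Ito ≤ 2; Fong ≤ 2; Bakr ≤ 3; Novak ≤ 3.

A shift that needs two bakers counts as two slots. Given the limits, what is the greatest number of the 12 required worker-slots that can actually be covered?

10

Total capacity across all bakers is 2+2+2+3+3 = 12, and 12 slots are needed, so at most 12 can be filled.
Shifts {Shift 5, Shift 6, Shift 7} need 5 slots but only Ito, Fong, and Bakr are available for them, supplying at most 4 — so at least 1 slot must go unfilled.
An assignment achieving 10: Shift 1→Abara, Shift 2→Bakr+Novak, Shift 3→Abara, Shift 4→Fong, Shift 5→Ito, Shift 6→Ito+Fong, Shift 7→Bakr, Shift 8→Bakr.
Loads: Abara 2/2, Ito 2/2, Fong 2/2, Bakr 3/3, Novak 1/3.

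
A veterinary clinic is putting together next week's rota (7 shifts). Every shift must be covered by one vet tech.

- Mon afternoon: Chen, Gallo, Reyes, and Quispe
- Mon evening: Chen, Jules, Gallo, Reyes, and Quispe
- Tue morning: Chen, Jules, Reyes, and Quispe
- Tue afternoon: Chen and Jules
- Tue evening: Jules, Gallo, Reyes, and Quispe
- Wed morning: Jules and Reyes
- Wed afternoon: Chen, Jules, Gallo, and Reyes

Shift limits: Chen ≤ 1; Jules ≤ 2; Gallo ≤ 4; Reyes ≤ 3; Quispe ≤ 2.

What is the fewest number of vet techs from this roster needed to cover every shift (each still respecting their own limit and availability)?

7 slots to fill and no one can take more than 4, so at least ⌈7/4⌉ = 2 vet techs are needed.
No set of 2 vet techs can cover every shift (each such set leaves at least one shift with no one available or exceeds a cap).
Chen, Jules, and Gallo alone can cover everything: Mon afternoon→Gallo, Mon evening→Gallo, Tue morning→Chen, Tue afternoon→Jules, Tue evening→Gallo, Wed morning→Jules, Wed afternoon→Gallo.

3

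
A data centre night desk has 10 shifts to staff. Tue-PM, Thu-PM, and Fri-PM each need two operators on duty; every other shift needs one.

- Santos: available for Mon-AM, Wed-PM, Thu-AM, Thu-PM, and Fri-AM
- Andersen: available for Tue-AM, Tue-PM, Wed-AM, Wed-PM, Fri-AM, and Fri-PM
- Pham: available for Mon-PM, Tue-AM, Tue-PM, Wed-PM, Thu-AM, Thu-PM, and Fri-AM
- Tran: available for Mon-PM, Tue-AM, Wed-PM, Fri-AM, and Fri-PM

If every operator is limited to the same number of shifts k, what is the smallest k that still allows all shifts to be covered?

4

With 4 operators and 13 worker-slots to fill, someone must work at least ⌈13/4⌉ = 4 shifts, so k ≥ 4.
k = 4 works: Mon-AM→Santos, Mon-PM→Pham, Tue-AM→Andersen, Tue-PM→Andersen+Pham, Wed-AM→Andersen, Wed-PM→Santos, Thu-AM→Santos, Thu-PM→Santos+Pham, Fri-AM→Pham, Fri-PM→Andersen+Tran.
Loads: Santos 4, Andersen 4, Pham 4, Tran 1 — all ≤ 4.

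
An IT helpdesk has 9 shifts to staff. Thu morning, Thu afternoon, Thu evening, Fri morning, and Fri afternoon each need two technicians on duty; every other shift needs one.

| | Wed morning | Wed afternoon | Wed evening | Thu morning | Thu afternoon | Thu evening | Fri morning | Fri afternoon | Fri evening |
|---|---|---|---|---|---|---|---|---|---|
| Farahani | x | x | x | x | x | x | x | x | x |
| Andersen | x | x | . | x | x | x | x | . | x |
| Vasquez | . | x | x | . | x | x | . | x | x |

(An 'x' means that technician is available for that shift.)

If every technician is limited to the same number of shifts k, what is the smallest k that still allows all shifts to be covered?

5

With 3 technicians and 14 worker-slots to fill, someone must work at least ⌈14/3⌉ = 5 shifts, so k ≥ 5.
k = 5 works: Wed morning→Farahani, Wed afternoon→Andersen, Wed evening→Farahani, Thu morning→Farahani+Andersen, Thu afternoon→Andersen+Vasquez, Thu evening→Andersen+Vasquez, Fri morning→Farahani+Andersen, Fri afternoon→Farahani+Vasquez, Fri evening→Vasquez.
Loads: Farahani 5, Andersen 5, Vasquez 4 — all ≤ 5.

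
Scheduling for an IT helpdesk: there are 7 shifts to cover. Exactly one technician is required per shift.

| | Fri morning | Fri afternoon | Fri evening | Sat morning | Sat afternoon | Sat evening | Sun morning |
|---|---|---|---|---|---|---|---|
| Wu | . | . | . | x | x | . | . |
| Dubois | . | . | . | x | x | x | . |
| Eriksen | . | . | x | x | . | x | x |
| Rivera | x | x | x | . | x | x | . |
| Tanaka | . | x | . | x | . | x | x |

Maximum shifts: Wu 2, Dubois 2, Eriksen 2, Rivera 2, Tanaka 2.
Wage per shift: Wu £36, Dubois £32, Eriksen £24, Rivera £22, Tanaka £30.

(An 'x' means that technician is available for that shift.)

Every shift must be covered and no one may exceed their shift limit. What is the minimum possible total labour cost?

£184

Fri morning can only be covered by Rivera, so that assignment is forced.
Picking the cheapest available technician for each shift independently would cost £158, but that ignores the shift limits.
An optimal schedule: Fri morning→Rivera, Fri afternoon→Rivera, Fri evening→Eriksen, Sat morning→Tanaka, Sat afternoon→Dubois, Sat evening→Tanaka, Sun morning→Eriksen.
Total: 22 + 22 + 24 + 30 + 32 + 30 + 24 = £184.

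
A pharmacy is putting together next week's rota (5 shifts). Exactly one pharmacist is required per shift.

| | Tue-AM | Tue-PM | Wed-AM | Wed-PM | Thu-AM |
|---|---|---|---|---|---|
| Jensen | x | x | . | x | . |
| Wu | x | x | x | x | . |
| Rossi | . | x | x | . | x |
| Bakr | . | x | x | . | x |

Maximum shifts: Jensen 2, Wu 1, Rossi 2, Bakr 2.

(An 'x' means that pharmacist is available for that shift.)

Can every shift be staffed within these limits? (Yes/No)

Yes

One valid schedule: Tue-AM→Jensen, Tue-PM→Rossi, Wed-AM→Wu, Wed-PM→Jensen, Thu-AM→Rossi.
Loads: Jensen 2/2, Wu 1/1, Rossi 2/2, Bakr 0/2 — all within limits.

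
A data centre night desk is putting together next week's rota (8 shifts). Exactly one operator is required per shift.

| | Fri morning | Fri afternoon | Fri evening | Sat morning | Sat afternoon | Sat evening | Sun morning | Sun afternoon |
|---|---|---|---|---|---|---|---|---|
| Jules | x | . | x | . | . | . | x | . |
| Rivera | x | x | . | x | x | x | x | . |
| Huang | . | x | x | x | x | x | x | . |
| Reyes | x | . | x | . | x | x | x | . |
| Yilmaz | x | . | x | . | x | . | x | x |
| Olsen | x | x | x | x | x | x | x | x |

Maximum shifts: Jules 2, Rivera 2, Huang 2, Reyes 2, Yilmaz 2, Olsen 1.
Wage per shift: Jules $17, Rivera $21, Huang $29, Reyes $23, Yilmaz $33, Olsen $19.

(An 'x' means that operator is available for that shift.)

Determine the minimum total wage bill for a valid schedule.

Picking the cheapest available operator for each shift independently would cost $146, but that ignores the shift limits.
An optimal schedule: Fri morning→Jules, Fri afternoon→Rivera, Fri evening→Jules, Sat morning→Rivera, Sat afternoon→Reyes, Sat evening→Reyes, Sun morning→Huang, Sun afternoon→Olsen.
Total: 17 + 21 + 17 + 21 + 23 + 23 + 29 + 19 = $170.

$170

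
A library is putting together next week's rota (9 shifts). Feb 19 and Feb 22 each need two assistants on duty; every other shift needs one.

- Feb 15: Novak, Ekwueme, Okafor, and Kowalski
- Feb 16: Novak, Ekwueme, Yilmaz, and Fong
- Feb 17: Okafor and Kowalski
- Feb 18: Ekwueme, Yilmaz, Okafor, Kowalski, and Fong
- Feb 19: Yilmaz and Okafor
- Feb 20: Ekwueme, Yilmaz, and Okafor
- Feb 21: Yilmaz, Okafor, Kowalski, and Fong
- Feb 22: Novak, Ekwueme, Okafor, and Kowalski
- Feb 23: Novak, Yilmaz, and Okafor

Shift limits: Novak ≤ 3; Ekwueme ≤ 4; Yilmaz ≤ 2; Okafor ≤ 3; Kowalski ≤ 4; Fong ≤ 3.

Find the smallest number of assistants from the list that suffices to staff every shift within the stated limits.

11 slots to fill and no one can take more than 4, so at least ⌈11/4⌉ = 3 assistants are needed.
No set of 3 assistants can cover every shift (each such set leaves at least one shift with no one available or exceeds a cap).
Novak, Ekwueme, Yilmaz, and Okafor alone can cover everything: Feb 15→Novak, Feb 16→Novak, Feb 17→Okafor, Feb 18→Ekwueme, Feb 19→Yilmaz+Okafor, Feb 20→Ekwueme, Feb 21→Yilmaz, Feb 22→Novak+Ekwueme, Feb 23→Okafor.

4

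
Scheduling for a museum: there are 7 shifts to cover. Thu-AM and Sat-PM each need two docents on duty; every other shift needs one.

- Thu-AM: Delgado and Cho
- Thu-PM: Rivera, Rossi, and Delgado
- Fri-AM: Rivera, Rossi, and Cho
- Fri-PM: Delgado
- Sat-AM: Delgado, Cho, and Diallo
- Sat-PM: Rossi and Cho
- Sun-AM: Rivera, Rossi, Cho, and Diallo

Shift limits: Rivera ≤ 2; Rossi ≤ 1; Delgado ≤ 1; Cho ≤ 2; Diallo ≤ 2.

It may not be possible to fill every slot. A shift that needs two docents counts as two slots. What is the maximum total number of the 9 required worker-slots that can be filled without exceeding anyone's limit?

8

Total capacity across all docents is 2+1+1+2+2 = 8, and 9 slots are needed, so at most 8 can be filled.
An assignment achieving 8: Thu-AM→Cho, Thu-PM→Rivera, Fri-AM→Rivera, Fri-PM→Delgado, Sat-AM→Diallo, Sat-PM→Rossi+Cho, Sun-AM→Diallo.
Loads: Rivera 2/2, Rossi 1/1, Delgado 1/1, Cho 2/2, Diallo 2/2.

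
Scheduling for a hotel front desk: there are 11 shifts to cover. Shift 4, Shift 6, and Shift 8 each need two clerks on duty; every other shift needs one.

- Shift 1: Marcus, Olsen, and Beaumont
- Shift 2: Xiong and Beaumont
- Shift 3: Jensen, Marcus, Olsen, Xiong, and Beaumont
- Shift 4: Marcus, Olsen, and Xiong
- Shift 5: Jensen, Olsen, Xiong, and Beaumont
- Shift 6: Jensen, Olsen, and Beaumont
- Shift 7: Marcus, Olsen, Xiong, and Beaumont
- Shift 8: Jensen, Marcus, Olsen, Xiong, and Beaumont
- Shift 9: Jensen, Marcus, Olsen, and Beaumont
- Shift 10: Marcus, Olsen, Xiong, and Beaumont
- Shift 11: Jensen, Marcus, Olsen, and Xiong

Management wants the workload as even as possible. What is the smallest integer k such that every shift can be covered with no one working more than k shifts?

With 5 clerks and 14 worker-slots to fill, someone must work at least ⌈14/5⌉ = 3 shifts, so k ≥ 3.
k = 3 works: Shift 1→Marcus, Shift 2→Xiong, Shift 3→Beaumont, Shift 4→Marcus+Olsen, Shift 5→Jensen, Shift 6→Jensen+Olsen, Shift 7→Marcus, Shift 8→Xiong+Beaumont, Shift 9→Jensen, Shift 10→Olsen, Shift 11→Xiong.
Loads: Jensen 3, Marcus 3, Olsen 3, Xiong 3, Beaumont 2 — all ≤ 3.

3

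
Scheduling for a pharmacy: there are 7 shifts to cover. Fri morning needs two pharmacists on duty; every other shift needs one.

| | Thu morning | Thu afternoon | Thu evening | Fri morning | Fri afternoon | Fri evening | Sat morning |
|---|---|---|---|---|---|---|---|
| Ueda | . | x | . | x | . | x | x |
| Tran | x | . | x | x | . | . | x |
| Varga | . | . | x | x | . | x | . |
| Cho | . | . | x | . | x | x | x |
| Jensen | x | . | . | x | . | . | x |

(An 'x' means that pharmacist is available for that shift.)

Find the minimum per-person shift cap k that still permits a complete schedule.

With 5 pharmacists and 8 worker-slots to fill, someone must work at least ⌈8/5⌉ = 2 shifts, so k ≥ 2.
k = 2 works: Thu morning→Tran, Thu afternoon→Ueda, Thu evening→Tran, Fri morning→Varga+Jensen, Fri afternoon→Cho, Fri evening→Ueda, Sat morning→Cho.
Loads: Ueda 2, Tran 2, Varga 1, Cho 2, Jensen 1 — all ≤ 2.

2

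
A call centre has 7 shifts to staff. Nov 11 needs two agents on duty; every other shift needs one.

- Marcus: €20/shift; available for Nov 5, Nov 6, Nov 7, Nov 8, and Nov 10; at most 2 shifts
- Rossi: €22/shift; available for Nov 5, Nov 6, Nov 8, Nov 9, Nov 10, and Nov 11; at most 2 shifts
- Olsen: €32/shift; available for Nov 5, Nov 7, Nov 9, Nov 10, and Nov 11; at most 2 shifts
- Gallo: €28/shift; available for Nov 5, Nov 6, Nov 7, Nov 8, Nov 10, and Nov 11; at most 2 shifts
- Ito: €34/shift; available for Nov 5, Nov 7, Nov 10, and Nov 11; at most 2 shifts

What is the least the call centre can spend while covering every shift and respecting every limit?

Picking the cheapest available agent for each shift independently would cost €172, but that ignores the shift limits.
An optimal schedule: Nov 5→Rossi, Nov 6→Marcus, Nov 7→Gallo, Nov 8→Marcus, Nov 9→Rossi, Nov 10→Olsen, Nov 11→Gallo+Olsen.
Total: 22 + 20 + 28 + 20 + 22 + 32 + 28 + 32 = €204.

€204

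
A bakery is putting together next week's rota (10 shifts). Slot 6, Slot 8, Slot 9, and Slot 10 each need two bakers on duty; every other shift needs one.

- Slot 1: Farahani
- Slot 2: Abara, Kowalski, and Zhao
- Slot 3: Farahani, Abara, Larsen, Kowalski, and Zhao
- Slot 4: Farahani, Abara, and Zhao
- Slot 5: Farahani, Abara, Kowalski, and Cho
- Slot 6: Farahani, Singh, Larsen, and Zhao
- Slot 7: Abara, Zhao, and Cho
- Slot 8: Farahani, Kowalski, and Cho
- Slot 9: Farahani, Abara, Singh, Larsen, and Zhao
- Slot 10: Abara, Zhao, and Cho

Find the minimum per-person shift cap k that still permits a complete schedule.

With 7 bakers and 14 worker-slots to fill, someone must work at least ⌈14/7⌉ = 2 shifts, so k ≥ 2.
k = 2 works: Slot 1→Farahani, Slot 2→Abara, Slot 3→Larsen, Slot 4→Farahani, Slot 5→Kowalski, Slot 6→Singh+Larsen, Slot 7→Abara, Slot 8→Kowalski+Cho, Slot 9→Singh+Zhao, Slot 10→Zhao+Cho.
Loads: Farahani 2, Abara 2, Singh 2, Larsen 2, Kowalski 2, Zhao 2, Cho 2 — all ≤ 2.

2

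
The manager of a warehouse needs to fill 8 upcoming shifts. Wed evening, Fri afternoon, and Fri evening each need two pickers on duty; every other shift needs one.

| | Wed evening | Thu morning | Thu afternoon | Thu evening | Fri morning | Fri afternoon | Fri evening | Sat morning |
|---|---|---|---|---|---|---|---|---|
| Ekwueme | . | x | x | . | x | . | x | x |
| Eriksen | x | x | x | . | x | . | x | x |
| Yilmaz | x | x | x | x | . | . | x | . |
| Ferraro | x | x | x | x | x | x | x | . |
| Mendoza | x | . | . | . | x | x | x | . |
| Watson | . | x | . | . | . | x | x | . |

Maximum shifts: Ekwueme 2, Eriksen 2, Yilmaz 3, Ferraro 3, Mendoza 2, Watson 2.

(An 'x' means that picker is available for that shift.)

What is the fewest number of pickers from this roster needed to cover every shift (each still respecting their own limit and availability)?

5

11 slots to fill and no one can take more than 3, so at least ⌈11/3⌉ = 4 pickers are needed.
Any 4 pickers together have capacity at most 3+3+2+2 = 10 < 11 slots, so 4 can never suffice.
Ekwueme, Eriksen, Yilmaz, Ferraro, and Mendoza alone can cover everything: Wed evening→Yilmaz+Ferraro, Thu morning→Ekwueme, Thu afternoon→Eriksen, Thu evening→Yilmaz, Fri morning→Eriksen, Fri afternoon→Ferraro+Mendoza, Fri evening→Yilmaz+Ferraro, Sat morning→Ekwueme.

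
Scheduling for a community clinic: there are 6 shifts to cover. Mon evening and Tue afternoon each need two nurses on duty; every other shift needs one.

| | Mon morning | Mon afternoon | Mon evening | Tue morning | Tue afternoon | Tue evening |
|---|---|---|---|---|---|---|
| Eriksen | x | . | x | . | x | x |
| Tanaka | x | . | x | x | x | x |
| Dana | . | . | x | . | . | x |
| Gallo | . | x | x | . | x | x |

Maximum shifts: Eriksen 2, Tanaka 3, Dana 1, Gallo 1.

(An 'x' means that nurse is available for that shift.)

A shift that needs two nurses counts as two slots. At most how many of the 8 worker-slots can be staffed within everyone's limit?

7

Total capacity across all nurses is 2+3+1+1 = 7, and 8 slots are needed, so at most 7 can be filled.
An assignment achieving 7: Mon morning→Eriksen, Mon afternoon→Gallo, Mon evening→Tanaka+Dana, Tue morning→Tanaka, Tue afternoon→Eriksen+Tanaka.
Loads: Eriksen 2/2, Tanaka 3/3, Dana 1/1, Gallo 1/1.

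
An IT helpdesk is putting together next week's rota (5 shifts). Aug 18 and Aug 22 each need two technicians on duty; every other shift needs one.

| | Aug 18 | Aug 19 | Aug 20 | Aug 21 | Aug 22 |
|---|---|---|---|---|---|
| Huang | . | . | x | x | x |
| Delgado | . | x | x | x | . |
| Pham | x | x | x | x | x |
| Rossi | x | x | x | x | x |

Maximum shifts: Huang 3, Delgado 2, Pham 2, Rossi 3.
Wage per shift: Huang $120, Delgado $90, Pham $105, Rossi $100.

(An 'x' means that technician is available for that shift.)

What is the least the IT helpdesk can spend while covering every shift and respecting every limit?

Aug 18 can only be covered by Pham and Rossi, so that assignment is forced.
Picking the cheapest available technician for each shift independently would cost $680, but that ignores the shift limits.
An optimal schedule: Aug 18→Rossi+Pham, Aug 19→Delgado, Aug 20→Delgado, Aug 21→Rossi, Aug 22→Rossi+Pham.
Total: 100 + 105 + 90 + 90 + 100 + 100 + 105 = $690.

$690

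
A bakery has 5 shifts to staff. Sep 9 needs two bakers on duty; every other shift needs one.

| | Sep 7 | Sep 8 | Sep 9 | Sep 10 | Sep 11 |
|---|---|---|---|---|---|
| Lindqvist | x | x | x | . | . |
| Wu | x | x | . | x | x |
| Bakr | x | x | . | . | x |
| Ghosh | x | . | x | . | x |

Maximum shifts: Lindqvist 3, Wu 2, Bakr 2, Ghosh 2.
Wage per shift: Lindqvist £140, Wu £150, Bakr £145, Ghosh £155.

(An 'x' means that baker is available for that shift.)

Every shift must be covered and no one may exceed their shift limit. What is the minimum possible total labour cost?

Sep 9 can only be covered by Lindqvist and Ghosh, so that assignment is forced.
Sep 10 can only be covered by Wu, so that assignment is forced.
Picking the cheapest available baker for each shift independently would cost £870, and that bound is achievable.
An optimal schedule: Sep 7→Lindqvist, Sep 8→Lindqvist, Sep 9→Lindqvist+Ghosh, Sep 10→Wu, Sep 11→Bakr.
Total: 140 + 140 + 140 + 155 + 150 + 145 = £870.

£870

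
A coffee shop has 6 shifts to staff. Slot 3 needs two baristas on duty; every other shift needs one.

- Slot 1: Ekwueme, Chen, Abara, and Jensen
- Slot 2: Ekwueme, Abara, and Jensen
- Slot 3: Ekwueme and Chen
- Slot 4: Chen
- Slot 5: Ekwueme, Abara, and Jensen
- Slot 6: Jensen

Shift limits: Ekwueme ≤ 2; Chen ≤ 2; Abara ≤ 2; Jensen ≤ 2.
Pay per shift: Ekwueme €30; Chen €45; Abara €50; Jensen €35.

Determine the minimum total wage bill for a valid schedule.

Slot 3 can only be covered by Ekwueme and Chen, so that assignment is forced.
Slot 4 can only be covered by Chen, so that assignment is forced.
Slot 6 can only be covered by Jensen, so that assignment is forced.
Picking the cheapest available barista for each shift independently would cost €245, but that ignores the shift limits.
An optimal schedule: Slot 1→Abara, Slot 2→Ekwueme, Slot 3→Ekwueme+Chen, Slot 4→Chen, Slot 5→Jensen, Slot 6→Jensen.
Total: 50 + 30 + 30 + 45 + 45 + 35 + 35 = €270.

€270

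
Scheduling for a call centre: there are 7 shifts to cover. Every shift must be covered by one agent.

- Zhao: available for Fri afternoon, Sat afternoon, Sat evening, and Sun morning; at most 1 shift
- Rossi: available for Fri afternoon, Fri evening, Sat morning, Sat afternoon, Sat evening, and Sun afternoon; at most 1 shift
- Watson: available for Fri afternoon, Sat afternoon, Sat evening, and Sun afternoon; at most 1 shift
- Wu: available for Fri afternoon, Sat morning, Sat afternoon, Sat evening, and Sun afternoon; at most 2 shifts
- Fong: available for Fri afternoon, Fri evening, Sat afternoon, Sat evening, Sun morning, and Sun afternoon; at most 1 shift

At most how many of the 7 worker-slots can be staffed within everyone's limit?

6

Total capacity across all agents is 1+1+1+2+1 = 6, and 7 slots are needed, so at most 6 can be filled.
An assignment achieving 6: Fri afternoon→Wu, Fri evening→Rossi, Sat morning→Wu, Sat afternoon→Fong, Sun morning→Zhao, Sun afternoon→Watson.
Loads: Zhao 1/1, Rossi 1/1, Watson 1/1, Wu 2/2, Fong 1/1.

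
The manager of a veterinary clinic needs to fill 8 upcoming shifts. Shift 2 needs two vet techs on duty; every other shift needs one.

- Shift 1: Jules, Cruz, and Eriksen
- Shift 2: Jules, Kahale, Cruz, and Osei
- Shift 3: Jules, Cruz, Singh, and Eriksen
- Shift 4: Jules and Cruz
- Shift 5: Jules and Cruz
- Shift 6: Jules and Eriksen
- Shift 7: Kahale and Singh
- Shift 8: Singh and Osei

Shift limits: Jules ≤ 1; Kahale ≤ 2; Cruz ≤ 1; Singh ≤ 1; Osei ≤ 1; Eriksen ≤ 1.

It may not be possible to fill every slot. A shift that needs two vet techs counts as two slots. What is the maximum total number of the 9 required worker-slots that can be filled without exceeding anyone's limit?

Total capacity across all vet techs is 1+2+1+1+1+1 = 7, and 9 slots are needed, so at most 7 can be filled.
An assignment achieving 7: Shift 2→Kahale+Osei, Shift 4→Jules, Shift 5→Cruz, Shift 6→Eriksen, Shift 7→Kahale, Shift 8→Singh.
Loads: Jules 1/1, Kahale 2/2, Cruz 1/1, Singh 1/1, Osei 1/1, Eriksen 1/1.

7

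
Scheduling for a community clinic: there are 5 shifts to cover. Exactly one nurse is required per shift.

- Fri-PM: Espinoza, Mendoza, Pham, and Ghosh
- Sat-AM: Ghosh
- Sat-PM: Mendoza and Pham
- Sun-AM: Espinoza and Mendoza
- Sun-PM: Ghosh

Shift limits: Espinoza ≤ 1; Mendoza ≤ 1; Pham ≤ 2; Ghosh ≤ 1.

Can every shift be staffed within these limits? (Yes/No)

No

Total capacity is 5 and 5 slots are needed, so capacity alone doesn't rule it out.
Shifts {Sat-AM, Sun-PM} need 2 worker-slots in total, but the nurses available for any of those shifts (Ghosh) can supply at most 1 among them. So no valid schedule exists.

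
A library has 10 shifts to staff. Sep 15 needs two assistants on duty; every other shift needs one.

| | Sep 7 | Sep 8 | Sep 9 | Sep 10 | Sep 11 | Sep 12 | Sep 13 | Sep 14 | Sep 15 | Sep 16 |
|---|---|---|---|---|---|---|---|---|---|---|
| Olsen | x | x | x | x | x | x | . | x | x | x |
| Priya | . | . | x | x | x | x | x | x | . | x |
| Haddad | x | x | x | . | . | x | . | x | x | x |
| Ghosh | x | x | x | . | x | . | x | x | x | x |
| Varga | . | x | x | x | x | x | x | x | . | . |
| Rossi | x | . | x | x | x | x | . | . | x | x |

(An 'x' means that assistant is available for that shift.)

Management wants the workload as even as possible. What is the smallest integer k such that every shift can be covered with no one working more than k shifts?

With 6 assistants and 11 worker-slots to fill, someone must work at least ⌈11/6⌉ = 2 shifts, so k ≥ 2.
k = 2 works: Sep 7→Olsen, Sep 8→Olsen, Sep 9→Varga, Sep 10→Priya, Sep 11→Ghosh, Sep 12→Haddad, Sep 13→Priya, Sep 14→Haddad, Sep 15→Ghosh+Rossi, Sep 16→Rossi.
Loads: Olsen 2, Priya 2, Haddad 2, Ghosh 2, Varga 1, Rossi 2 — all ≤ 2.

2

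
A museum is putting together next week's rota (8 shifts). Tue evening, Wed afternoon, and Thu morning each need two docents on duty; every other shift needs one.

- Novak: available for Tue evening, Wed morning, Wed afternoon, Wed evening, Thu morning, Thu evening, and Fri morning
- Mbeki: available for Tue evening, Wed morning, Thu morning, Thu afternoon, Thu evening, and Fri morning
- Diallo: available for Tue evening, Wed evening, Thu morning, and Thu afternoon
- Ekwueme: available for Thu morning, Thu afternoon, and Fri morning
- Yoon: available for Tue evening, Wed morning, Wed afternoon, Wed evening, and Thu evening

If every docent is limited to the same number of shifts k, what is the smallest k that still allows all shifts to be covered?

3

With 5 docents and 11 worker-slots to fill, someone must work at least ⌈11/5⌉ = 3 shifts, so k ≥ 3.
k = 3 works: Tue evening→Diallo+Yoon, Wed morning→Novak, Wed afternoon→Novak+Yoon, Wed evening→Novak, Thu morning→Diallo+Ekwueme, Thu afternoon→Mbeki, Thu evening→Mbeki, Fri morning→Mbeki.
Loads: Novak 3, Mbeki 3, Diallo 2, Ekwueme 1, Yoon 2 — all ≤ 3.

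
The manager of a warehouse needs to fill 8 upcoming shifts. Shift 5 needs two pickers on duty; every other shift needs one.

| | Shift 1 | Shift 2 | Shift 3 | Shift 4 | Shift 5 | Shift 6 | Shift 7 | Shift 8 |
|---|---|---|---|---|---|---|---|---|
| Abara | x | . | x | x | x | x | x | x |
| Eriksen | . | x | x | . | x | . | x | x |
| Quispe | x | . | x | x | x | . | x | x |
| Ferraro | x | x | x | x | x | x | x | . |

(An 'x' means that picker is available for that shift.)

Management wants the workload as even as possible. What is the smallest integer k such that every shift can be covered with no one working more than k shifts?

3

With 4 pickers and 9 worker-slots to fill, someone must work at least ⌈9/4⌉ = 3 shifts, so k ≥ 3.
k = 3 works: Shift 1→Abara, Shift 2→Eriksen, Shift 3→Eriksen, Shift 4→Abara, Shift 5→Quispe+Ferraro, Shift 6→Abara, Shift 7→Quispe, Shift 8→Eriksen.
Loads: Abara 3, Eriksen 3, Quispe 2, Ferraro 1 — all ≤ 3.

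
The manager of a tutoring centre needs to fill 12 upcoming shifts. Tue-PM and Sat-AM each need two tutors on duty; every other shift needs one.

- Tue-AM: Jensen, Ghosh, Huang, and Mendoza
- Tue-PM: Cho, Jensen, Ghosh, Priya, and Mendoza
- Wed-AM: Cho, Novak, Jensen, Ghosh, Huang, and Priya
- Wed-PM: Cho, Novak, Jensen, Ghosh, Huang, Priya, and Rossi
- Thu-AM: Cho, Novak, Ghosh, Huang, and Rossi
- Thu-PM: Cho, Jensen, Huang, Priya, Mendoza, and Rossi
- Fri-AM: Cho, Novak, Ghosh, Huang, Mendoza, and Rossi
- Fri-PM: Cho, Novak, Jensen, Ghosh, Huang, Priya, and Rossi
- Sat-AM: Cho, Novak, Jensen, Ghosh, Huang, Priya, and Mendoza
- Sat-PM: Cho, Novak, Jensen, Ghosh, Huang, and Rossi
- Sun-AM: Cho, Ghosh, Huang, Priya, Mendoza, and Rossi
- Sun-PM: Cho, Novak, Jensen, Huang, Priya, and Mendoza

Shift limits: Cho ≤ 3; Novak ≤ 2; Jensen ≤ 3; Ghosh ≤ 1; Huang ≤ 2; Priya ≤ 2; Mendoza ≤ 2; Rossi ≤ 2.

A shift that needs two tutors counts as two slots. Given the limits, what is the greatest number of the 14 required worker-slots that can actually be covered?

14

Total capacity across all tutors is 3+2+3+1+2+2+2+2 = 17, and 14 slots are needed, so at most 14 can be filled.
An assignment achieving 14: Tue-AM→Jensen, Tue-PM→Cho+Jensen, Wed-AM→Cho, Wed-PM→Huang, Thu-AM→Cho, Thu-PM→Jensen, Fri-AM→Novak, Fri-PM→Priya, Sat-AM→Priya+Mendoza, Sat-PM→Novak, Sun-AM→Ghosh, Sun-PM→Huang.
Loads: Cho 3/3, Novak 2/2, Jensen 3/3, Ghosh 1/1, Huang 2/2, Priya 2/2, Mendoza 1/2, Rossi 0/2.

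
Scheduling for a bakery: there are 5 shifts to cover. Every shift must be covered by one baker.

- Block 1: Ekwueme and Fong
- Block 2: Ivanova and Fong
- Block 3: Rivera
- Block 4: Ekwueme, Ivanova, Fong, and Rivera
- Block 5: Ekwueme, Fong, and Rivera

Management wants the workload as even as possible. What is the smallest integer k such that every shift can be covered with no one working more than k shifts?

With 4 bakers and 5 worker-slots to fill, someone must work at least ⌈5/4⌉ = 2 shifts, so k ≥ 2.
k = 2 works: Block 1→Ekwueme, Block 2→Ivanova, Block 3→Rivera, Block 4→Ivanova, Block 5→Ekwueme.
Loads: Ekwueme 2, Ivanova 2, Fong 0, Rivera 1 — all ≤ 2.

2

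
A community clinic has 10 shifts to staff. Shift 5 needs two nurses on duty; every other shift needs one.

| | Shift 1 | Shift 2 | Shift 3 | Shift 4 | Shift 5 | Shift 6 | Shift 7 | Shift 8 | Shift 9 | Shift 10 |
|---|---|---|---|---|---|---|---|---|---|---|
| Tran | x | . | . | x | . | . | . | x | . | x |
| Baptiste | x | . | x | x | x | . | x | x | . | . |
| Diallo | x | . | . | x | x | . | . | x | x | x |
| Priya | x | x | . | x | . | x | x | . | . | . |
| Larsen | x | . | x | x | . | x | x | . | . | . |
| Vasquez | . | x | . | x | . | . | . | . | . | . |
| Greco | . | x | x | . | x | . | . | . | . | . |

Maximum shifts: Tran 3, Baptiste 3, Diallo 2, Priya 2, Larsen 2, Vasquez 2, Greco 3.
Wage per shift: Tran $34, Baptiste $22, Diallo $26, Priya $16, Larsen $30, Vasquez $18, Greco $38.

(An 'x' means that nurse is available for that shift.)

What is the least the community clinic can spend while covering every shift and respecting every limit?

Shift 9 can only be covered by Diallo, so that assignment is forced.
Picking the cheapest available nurse for each shift independently would cost $224, but that ignores the shift limits.
An optimal schedule: Shift 1→Larsen, Shift 2→Vasquez, Shift 3→Baptiste, Shift 4→Vasquez, Shift 5→Baptiste+Diallo, Shift 6→Priya, Shift 7→Priya, Shift 8→Baptiste, Shift 9→Diallo, Shift 10→Tran.
Total: 30 + 18 + 22 + 18 + 22 + 26 + 16 + 16 + 22 + 26 + 34 = $250.

$250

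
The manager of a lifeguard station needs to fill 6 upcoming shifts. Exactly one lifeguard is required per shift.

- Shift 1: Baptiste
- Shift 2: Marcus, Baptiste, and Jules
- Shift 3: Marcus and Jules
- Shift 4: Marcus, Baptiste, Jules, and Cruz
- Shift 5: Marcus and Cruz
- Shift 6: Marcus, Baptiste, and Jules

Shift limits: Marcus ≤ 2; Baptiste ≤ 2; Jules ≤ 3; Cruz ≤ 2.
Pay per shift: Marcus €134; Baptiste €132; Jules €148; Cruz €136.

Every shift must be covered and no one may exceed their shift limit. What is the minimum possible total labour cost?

€804

Shift 1 can only be covered by Baptiste, so that assignment is forced.
Picking the cheapest available lifeguard for each shift independently would cost €796, but that ignores the shift limits.
An optimal schedule: Shift 1→Baptiste, Shift 2→Baptiste, Shift 3→Marcus, Shift 4→Cruz, Shift 5→Cruz, Shift 6→Marcus.
Total: 132 + 132 + 134 + 136 + 136 + 134 = €804.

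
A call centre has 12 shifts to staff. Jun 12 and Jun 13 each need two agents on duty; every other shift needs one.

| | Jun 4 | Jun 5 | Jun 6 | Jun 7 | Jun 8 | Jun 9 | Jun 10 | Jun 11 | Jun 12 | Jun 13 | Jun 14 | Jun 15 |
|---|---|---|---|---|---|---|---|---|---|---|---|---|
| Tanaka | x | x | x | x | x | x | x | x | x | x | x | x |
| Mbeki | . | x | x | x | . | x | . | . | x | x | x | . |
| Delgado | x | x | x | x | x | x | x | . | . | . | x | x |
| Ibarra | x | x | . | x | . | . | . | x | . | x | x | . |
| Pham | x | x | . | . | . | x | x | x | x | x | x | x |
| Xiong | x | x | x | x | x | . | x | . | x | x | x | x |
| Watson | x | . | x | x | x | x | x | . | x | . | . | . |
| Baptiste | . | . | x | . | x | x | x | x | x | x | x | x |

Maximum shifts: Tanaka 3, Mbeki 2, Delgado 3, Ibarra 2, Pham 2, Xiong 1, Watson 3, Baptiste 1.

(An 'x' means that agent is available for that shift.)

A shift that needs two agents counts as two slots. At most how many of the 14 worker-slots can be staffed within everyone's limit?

Total capacity across all agents is 3+2+3+2+2+1+3+1 = 17, and 14 slots are needed, so at most 14 can be filled.
An assignment achieving 14: Jun 4→Delgado, Jun 5→Mbeki, Jun 6→Mbeki, Jun 7→Delgado, Jun 8→Tanaka, Jun 9→Delgado, Jun 10→Pham, Jun 11→Tanaka, Jun 12→Pham+Xiong, Jun 13→Ibarra+Baptiste, Jun 14→Ibarra, Jun 15→Tanaka.
Loads: Tanaka 3/3, Mbeki 2/2, Delgado 3/3, Ibarra 2/2, Pham 2/2, Xiong 1/1, Watson 0/3, Baptiste 1/1.

14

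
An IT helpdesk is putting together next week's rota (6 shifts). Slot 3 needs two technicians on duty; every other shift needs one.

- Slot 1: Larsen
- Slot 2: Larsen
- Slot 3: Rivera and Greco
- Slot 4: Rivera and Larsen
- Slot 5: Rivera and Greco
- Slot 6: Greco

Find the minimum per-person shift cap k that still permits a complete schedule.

3

With 3 technicians and 7 worker-slots to fill, someone must work at least ⌈7/3⌉ = 3 shifts, so k ≥ 3.
k = 3 works: Slot 1→Larsen, Slot 2→Larsen, Slot 3→Rivera+Greco, Slot 4→Rivera, Slot 5→Rivera, Slot 6→Greco.
Loads: Rivera 3, Greco 2, Larsen 2 — all ≤ 3.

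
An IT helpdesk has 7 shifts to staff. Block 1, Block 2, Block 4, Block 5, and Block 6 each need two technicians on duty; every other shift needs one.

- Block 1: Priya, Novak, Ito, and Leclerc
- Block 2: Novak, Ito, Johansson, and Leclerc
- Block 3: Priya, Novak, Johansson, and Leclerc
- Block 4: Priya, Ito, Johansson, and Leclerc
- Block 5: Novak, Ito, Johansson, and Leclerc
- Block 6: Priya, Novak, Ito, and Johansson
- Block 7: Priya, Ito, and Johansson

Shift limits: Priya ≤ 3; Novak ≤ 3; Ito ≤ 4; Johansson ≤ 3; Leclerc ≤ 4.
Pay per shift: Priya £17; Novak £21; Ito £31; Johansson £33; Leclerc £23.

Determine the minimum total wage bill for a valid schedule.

£268

Picking the cheapest available technician for each shift independently would cost £238, but that ignores the shift limits.
An optimal schedule: Block 1→Priya+Leclerc, Block 2→Novak+Leclerc, Block 3→Priya, Block 4→Leclerc+Ito, Block 5→Novak+Leclerc, Block 6→Novak+Ito, Block 7→Priya.
Total: 17 + 23 + 21 + 23 + 17 + 23 + 31 + 21 + 23 + 21 + 31 + 17 = £268.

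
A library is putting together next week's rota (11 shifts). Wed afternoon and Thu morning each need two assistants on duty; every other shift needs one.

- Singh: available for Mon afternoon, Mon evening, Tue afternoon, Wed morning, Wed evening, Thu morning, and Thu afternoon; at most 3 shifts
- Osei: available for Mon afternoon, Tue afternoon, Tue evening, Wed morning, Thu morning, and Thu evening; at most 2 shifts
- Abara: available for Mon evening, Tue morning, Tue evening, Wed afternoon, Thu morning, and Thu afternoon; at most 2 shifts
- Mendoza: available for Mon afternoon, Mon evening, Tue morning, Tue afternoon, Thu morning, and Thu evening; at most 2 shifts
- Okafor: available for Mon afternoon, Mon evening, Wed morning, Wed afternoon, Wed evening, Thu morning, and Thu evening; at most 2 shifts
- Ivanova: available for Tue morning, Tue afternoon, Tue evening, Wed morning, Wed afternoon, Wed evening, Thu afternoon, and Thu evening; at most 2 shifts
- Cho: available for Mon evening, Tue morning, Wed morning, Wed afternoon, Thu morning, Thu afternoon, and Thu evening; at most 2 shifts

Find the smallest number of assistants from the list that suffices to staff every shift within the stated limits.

13 slots to fill and no one can take more than 3, so at least ⌈13/3⌉ = 5 assistants are needed.
Any 5 assistants together have capacity at most 3+2+2+2+2 = 11 < 13 slots, so 5 can never suffice.
Singh, Osei, Abara, Mendoza, Okafor, and Ivanova alone can cover everything: Mon afternoon→Singh, Mon evening→Mendoza, Tue morning→Abara, Tue afternoon→Osei, Tue evening→Osei, Wed morning→Ivanova, Wed afternoon→Abara+Okafor, Wed evening→Singh, Thu morning→Mendoza+Okafor, Thu afternoon→Singh, Thu evening→Ivanova.

6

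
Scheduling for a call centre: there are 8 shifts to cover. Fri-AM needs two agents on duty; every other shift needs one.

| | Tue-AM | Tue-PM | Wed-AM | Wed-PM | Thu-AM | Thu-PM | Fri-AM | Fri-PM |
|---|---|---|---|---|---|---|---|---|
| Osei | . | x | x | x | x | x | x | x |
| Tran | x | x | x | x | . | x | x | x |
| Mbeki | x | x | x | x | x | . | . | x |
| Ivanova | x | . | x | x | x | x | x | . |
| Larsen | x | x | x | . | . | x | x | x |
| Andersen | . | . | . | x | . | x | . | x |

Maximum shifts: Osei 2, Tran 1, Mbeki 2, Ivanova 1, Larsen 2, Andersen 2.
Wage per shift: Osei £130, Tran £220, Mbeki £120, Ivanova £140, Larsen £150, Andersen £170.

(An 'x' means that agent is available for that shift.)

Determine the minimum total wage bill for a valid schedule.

Picking the cheapest available agent for each shift independently would cost £1120, but that ignores the shift limits.
An optimal schedule: Tue-AM→Mbeki, Tue-PM→Osei, Wed-AM→Osei, Wed-PM→Andersen, Thu-AM→Mbeki, Thu-PM→Larsen, Fri-AM→Ivanova+Larsen, Fri-PM→Andersen.
Total: 120 + 130 + 130 + 170 + 120 + 150 + 140 + 150 + 170 = £1280.

£1280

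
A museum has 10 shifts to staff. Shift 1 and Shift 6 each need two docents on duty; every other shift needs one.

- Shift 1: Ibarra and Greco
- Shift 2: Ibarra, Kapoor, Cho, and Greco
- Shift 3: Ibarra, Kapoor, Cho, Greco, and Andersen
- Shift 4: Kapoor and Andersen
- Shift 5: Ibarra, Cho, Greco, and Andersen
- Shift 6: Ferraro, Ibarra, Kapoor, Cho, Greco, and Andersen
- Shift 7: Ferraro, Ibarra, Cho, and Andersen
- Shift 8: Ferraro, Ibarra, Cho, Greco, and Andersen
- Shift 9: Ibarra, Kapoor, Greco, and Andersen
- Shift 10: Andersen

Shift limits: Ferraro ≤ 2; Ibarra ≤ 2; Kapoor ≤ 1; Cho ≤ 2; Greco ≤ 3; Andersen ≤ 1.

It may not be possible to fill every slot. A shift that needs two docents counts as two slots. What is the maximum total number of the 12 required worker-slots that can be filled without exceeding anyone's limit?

Total capacity across all docents is 2+2+1+2+3+1 = 11, and 12 slots are needed, so at most 11 can be filled.
An assignment achieving 11: Shift 1→Ibarra+Greco, Shift 2→Ibarra, Shift 3→Cho, Shift 4→Kapoor, Shift 5→Cho, Shift 6→Greco, Shift 7→Ferraro, Shift 8→Ferraro, Shift 9→Greco, Shift 10→Andersen.
Loads: Ferraro 2/2, Ibarra 2/2, Kapoor 1/1, Cho 2/2, Greco 3/3, Andersen 1/1.

11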